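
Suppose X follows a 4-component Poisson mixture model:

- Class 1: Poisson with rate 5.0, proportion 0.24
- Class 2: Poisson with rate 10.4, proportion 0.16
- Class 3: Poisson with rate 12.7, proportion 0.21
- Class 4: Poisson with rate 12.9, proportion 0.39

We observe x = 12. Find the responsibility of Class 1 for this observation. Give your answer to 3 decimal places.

Posterior ∝ prior × likelihood, so P(k | x) ∝ π_k f_k(x); normalise over all components.
Evaluate each component's likelihood at the observed value:
  p_1 = 0.00343424
  p_2 = 0.101719
  p_3 = 0.112142
  p_4 = 0.110749
Multiply by the mixture weights:
  π_1·p_1 = 0.24 × 0.00343424 = 0.000824218
  π_2·p_2 = 0.16 × 0.101719 = 0.016275
  π_3·p_3 = 0.21 × 0.112142 = 0.0235498
  π_4·p_4 = 0.39 × 0.110749 = 0.0431922
Normaliser: 0.000824218 + 0.016275 + 0.0235498 + 0.0431922 = 0.0838412
Responsibility of Class 1: 0.000824218 / 0.0838412 ≈ 0.010

0.010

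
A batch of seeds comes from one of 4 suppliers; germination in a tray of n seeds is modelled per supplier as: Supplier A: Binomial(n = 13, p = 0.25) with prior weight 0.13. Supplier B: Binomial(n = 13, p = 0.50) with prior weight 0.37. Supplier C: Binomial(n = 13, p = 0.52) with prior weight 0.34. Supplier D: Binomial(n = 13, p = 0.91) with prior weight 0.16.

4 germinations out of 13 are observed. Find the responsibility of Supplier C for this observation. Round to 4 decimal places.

Apply Bayes' rule: the posterior for each component is proportional to its prior times its likelihood at x.
Component likelihoods at x = 4 germinations out of 13:
  L_A = 0.209709
  L_B = 0.0872803
  L_C = 0.0707116
  L_D = 1.89957e-07
Multiply by the mixture weights:
  w_A·L_A = 0.13 × 0.209709 = 0.0272622
  w_B·L_B = 0.37 × 0.0872803 = 0.0322937
  w_C·L_C = 0.34 × 0.0707116 = 0.0240419
  w_D·L_D = 0.16 × 1.89957e-07 = 3.0393e-08
Denominator: 0.0272622 + 0.0322937 + 0.0240419 + 3.0393e-08 = 0.0835979
So the posterior for Supplier C is 0.0240419 / 0.0835979 ≈ 0.2876.

0.2876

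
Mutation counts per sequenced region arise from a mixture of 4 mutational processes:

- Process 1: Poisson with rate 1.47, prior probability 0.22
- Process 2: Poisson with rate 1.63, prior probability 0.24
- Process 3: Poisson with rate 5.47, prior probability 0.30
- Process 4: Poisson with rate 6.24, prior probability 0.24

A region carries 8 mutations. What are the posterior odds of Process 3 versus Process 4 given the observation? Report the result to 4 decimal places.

0.9413

The posterior odds equal the prior odds times the likelihood ratio: (w_i/w_j)·(f_i(x)/f_j(x)).
Poisson probabilities:
  f_1 = 0.000124338
  f_2 = 0.000242148
  f_3 = 0.0837119
  f_4 = 0.111163
Odds = (0.30/0.24) × (0.0837119/0.111163) = 1.25 × 0.753058 ≈ 0.9413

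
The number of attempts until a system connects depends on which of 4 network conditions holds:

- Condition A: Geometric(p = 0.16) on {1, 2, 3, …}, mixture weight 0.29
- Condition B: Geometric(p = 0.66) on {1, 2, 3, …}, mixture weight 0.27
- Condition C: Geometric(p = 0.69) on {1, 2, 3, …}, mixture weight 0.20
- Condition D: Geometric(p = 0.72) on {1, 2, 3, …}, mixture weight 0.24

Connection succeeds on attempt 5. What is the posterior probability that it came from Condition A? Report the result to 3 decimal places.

The responsibility of component k is P(Z=k) f_k(x) divided by Σ_j P(Z=j) f_j(x).
Evaluate each component's likelihood at the observed value:
  p_A = 0.16·(1−0.16)^4 = 0.16·0.497871 = 0.0796594
  p_B = 0.66·(1−0.66)^4 = 0.66·0.0133634 = 0.00881982
  p_C = 0.69·(1−0.69)^4 = 0.69·0.00923521 = 0.00637229
  p_D = 0.72·(1−0.72)^4 = 0.72·0.00614656 = 0.00442552
Weight by the priors:
  P(Z=A)·p_A = 0.29 × 0.0796594 = 0.0231012
  P(Z=B)·p_B = 0.27 × 0.00881982 = 0.00238135
  P(Z=C)·p_C = 0.20 × 0.00637229 = 0.00127446
  P(Z=D)·p_D = 0.24 × 0.00442552 = 0.00106213
Marginal: 0.0231012 + 0.00238135 + 0.00127446 + 0.00106213 = 0.0278192
P(Condition A | the observation) ≈ 0.830

0.830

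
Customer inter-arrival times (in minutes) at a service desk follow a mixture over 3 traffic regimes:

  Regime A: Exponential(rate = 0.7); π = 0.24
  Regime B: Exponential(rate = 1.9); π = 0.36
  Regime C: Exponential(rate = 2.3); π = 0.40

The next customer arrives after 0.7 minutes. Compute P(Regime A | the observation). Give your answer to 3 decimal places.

Apply Bayes' rule: the posterior for each component is proportional to its prior times its likelihood at x.
Evaluate each component's likelihood at the observed value:
  f_A = 0.7·e^(−0.7·0.7) = 0.7·e^(−0.4900) = 0.428838
  f_B = 1.9·e^(−1.9·0.7) = 1.9·e^(−1.3300) = 0.502507
  f_C = 2.3·e^(−2.3·0.7) = 2.3·e^(−1.6100) = 0.459742
Prior × likelihood for each component:
  P(Z=A)·f_A = 0.24 × 0.428838 = 0.102921
  P(Z=B)·f_B = 0.36 × 0.502507 = 0.180902
  P(Z=C)·f_C = 0.40 × 0.459742 = 0.183897
Sum: 0.102921 + 0.180902 + 0.183897 = 0.46772
P(Regime A | the observation) = 0.102921 / 0.46772 ≈ 0.220

0.220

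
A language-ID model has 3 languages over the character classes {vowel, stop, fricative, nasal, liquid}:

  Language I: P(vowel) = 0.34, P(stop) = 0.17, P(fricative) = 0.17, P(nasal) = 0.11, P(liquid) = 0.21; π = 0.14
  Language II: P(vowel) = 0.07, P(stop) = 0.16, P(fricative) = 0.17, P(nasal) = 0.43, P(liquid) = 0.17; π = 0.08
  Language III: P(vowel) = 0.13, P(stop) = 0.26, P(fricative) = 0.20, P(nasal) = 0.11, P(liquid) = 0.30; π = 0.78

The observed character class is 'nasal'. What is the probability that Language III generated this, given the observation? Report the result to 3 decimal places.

0.633

Apply Bayes' rule: the posterior for each component is proportional to its prior times its likelihood at x.
Component likelihoods at x = 'nasal':
  f_I = P(nasal | comp) = 0.11
  f_II = P(nasal | comp) = 0.43
  f_III = P(nasal | comp) = 0.11
Multiply by the mixture weights:
  P(Z=I)·f_I = 0.14 × 0.11 = 0.0154
  P(Z=II)·f_II = 0.08 × 0.43 = 0.0344
  P(Z=III)·f_III = 0.78 × 0.11 = 0.0858
Sum: 0.0154 + 0.0344 + 0.0858 = 0.1356
P(Language III | the observation) ≈ 0.633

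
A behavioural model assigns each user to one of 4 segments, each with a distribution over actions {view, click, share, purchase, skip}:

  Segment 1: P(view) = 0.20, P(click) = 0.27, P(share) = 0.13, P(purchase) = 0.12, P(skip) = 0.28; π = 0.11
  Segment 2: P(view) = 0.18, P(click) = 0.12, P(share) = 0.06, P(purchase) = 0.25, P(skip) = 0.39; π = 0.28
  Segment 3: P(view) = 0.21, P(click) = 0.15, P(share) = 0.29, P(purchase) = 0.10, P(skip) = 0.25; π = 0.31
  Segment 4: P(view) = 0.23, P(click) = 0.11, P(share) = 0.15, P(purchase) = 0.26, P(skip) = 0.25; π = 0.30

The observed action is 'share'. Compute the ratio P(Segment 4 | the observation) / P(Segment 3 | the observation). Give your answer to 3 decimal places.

0.501

The posterior odds equal the prior odds times the likelihood ratio: (P(Z=i)/P(Z=j))·(f_i(x)/f_j(x)).
Component likelihoods at x = 'share':
  p_1 = 0.13
  p_2 = 0.06
  p_3 = 0.29
  p_4 = 0.15
Odds = (0.30/0.31) × (0.15/0.29) = 0.967742 × 0.517241 ≈ 0.501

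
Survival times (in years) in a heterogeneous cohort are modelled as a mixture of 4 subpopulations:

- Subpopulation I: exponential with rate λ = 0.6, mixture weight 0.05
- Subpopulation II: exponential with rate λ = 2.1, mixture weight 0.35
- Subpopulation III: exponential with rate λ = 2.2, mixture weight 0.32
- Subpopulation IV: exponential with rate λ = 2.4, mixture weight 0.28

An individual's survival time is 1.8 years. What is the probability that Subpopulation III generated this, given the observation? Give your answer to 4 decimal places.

P(component k | x) = w_k·f_k(x) / marginal(x), where marginal(x) = Σ_j w_j·f_j(x).
Component likelihoods at x = 1.8 years:
  p_I = 0.6·e^(−0.6·1.8) = 0.6·e^(−1.0800) = 0.203757
  p_II = 2.1·e^(−2.1·1.8) = 2.1·e^(−3.7800) = 0.0479277
  p_III = 2.2·e^(−2.2·1.8) = 2.2·e^(−3.9600) = 0.0419389
  p_IV = 2.4·e^(−2.4·1.8) = 2.4·e^(−4.3200) = 0.0319197
Multiply by the mixture weights:
  w_I·p_I = 0.05 × 0.203757 = 0.0101879
  w_II·p_II = 0.35 × 0.0479277 = 0.0167747
  w_III·p_III = 0.32 × 0.0419389 = 0.0134204
  w_IV·p_IV = 0.28 × 0.0319197 = 0.00893752
Normaliser: 0.0101879 + 0.0167747 + 0.0134204 + 0.00893752 = 0.0493205
Responsibility of Subpopulation III: 0.0134204 / 0.0493205 ≈ 0.2721

0.2721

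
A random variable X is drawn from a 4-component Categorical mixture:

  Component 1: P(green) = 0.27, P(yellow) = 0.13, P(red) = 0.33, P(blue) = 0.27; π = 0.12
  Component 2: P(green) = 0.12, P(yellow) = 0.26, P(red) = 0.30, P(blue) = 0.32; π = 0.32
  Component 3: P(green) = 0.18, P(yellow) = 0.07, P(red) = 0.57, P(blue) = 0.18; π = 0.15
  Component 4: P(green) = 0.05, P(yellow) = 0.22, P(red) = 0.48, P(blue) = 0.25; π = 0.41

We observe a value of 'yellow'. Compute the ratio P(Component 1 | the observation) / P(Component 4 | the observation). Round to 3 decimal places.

The posterior odds equal the prior odds times the likelihood ratio: (π_i/π_j)·(f_i(x)/f_j(x)).
Evaluate each component's likelihood at the observed value:
  f_1 = 0.13
  f_2 = 0.26
  f_3 = 0.07
  f_4 = 0.22
0.0156 / 0.0902 ≈ 0.173

0.173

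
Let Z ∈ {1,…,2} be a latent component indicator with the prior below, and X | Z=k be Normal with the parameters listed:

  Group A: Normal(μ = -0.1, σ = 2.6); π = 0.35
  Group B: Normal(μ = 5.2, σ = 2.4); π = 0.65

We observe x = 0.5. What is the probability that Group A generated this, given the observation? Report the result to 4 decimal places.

Apply Bayes' rule: the posterior for each component is proportional to its prior times its likelihood at x.
Evaluate each component's likelihood at the observed value:
  f_A = (1/(2.6·√(2π)))·exp(−(0.5−-0.1)²/(2·2.6²)) = 0.153439·exp(-0.02663) = 0.149408
  f_B = (1/(2.4·√(2π)))·exp(−(0.5−5.2)²/(2·2.4²)) = 0.166226·exp(-1.91753) = 0.02443
Unnormalised posteriors:
  π_A·f_A = 0.35 × 0.149408 = 0.0522927
  π_B·f_B = 0.65 × 0.02443 = 0.0158795
Sum: 0.0522927 + 0.0158795 = 0.0681722
P(Group A | 0.5) = 0.0522927 / 0.0681722 ≈ 0.7671

0.7671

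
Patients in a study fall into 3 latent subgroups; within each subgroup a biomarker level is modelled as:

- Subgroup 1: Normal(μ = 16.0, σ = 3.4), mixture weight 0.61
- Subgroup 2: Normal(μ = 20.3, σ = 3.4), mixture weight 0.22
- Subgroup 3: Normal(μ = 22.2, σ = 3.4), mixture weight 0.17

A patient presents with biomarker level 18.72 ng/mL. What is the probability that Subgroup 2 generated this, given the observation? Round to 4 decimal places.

0.2665

P(component k | x) = π_k·f_k(x) / marginal(x), where marginal(x) = Σ_j π_j·f_j(x).
Normal densities:
  f_1 = 0.0852034
  f_2 = 0.105327
  f_3 = 0.0694936
Prior × likelihood for each component:
  π_1·f_1 = 0.61 × 0.0852034 = 0.0519741
  π_2·f_2 = 0.22 × 0.105327 = 0.0231718
  π_3·f_3 = 0.17 × 0.0694936 = 0.0118139
Sum: 0.0519741 + 0.0231718 + 0.0118139 = 0.0869598
P(Subgroup 2 | data) ≈ 0.2665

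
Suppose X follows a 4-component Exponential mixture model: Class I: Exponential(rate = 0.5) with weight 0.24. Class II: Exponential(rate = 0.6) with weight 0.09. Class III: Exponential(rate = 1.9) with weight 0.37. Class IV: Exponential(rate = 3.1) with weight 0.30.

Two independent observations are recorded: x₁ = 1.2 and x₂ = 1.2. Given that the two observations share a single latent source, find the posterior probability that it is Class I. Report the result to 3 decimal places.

0.436

P(component k | x) = P(Z=k)·f_k(x) / marginal(x), where marginal(x) = Σ_j P(Z=j)·f_j(x).
Since both observations come from the same component, the likelihood for component k is f_k(x₁)·f_k(x₂).
  p_I = [0.274406] × [0.274406] = 0.0752986
  p_II = [0.292051] × [0.292051] = 0.085294
  p_III = [0.19434] × [0.19434] = 0.037768
  p_IV = [0.0751253] × [0.0751253] = 0.00564381
Weight by the priors:
  P(Z=I)·p_I = 0.24 × 0.0752986 = 0.0180717
  P(Z=II)·p_II = 0.09 × 0.085294 = 0.00767646
  P(Z=III)·p_III = 0.37 × 0.037768 = 0.0139742
  P(Z=IV)·p_IV = 0.30 × 0.00564381 = 0.00169314
Denominator: 0.0180717 + 0.00767646 + 0.0139742 + 0.00169314 = 0.0414154
Responsibility of Class I: 0.0180717 / 0.0414154 ≈ 0.436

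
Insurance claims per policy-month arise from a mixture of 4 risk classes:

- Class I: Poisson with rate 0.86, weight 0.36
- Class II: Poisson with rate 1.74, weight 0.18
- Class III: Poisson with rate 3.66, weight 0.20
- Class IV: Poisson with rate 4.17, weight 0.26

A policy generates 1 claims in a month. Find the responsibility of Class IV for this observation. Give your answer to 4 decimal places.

Apply Bayes' rule: the posterior for each component is proportional to its prior times its likelihood at x.
Poisson probabilities:
  f_I = e^(−0.86)·0.86^1/1! = 0.363919
  f_II = e^(−1.74)·1.74^1/1! = 0.305405
  f_III = e^(−3.66)·3.66^1/1! = 0.094181
  f_IV = e^(−4.17)·4.17^1/1! = 0.0644359
Multiply by the mixture weights:
  π_I·f_I = 0.36 × 0.363919 = 0.131011
  π_II·f_II = 0.18 × 0.305405 = 0.054973
  π_III·f_III = 0.20 × 0.094181 = 0.0188362
  π_IV·f_IV = 0.26 × 0.0644359 = 0.0167533
Sum: 0.131011 + 0.054973 + 0.0188362 + 0.0167533 = 0.221574
P(Class IV | the observation) = 0.0167533 / 0.221574 ≈ 0.0756

0.0756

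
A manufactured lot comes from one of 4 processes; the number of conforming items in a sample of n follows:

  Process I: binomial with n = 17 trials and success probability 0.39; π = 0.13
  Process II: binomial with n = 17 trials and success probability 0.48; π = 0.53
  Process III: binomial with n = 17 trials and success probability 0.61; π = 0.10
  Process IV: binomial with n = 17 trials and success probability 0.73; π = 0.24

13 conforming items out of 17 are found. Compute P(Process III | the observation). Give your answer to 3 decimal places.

0.134

The responsibility of component k is P(Z=k) f_k(x) divided by Σ_j P(Z=j) f_j(x).
Evaluate each component's likelihood at the observed value:
  p_I = 0.00159124
  p_II = 0.0124947
  p_III = 0.0891504
  p_IV = 0.21146
Multiply by the mixture weights:
  P(Z=I)·p_I = 0.13 × 0.00159124 = 0.000206861
  P(Z=II)·p_II = 0.53 × 0.0124947 = 0.0066222
  P(Z=III)·p_III = 0.10 × 0.0891504 = 0.00891504
  P(Z=IV)·p_IV = 0.24 × 0.21146 = 0.0507505
Evidence: 0.000206861 + 0.0066222 + 0.00891504 + 0.0507505 = 0.0664946
P(Process III | the observation) ≈ 0.134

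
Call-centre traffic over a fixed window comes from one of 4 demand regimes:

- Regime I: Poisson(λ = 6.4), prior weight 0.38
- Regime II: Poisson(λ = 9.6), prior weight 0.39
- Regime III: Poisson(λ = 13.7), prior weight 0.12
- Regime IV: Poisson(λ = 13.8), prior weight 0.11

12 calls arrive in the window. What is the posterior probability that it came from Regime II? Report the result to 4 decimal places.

0.5327

Apply Bayes' rule: the posterior for each component is proportional to its prior times its likelihood at x.
Component likelihoods at x = 12 calls:
  f_I = e^(−6.4)·6.4^12/12! = 0.0163809
  f_II = e^(−9.6)·9.6^12/12! = 0.0866345
  f_III = e^(−13.7)·13.7^12/12! = 0.102441
  f_IV = e^(−13.8)·13.8^12/12! = 0.101146
Weight by the priors:
  w_I·f_I = 0.38 × 0.0163809 = 0.00622475
  w_II·f_II = 0.39 × 0.0866345 = 0.0337874
  w_III·f_III = 0.12 × 0.102441 = 0.012293
  w_IV·f_IV = 0.11 × 0.101146 = 0.011126
Normaliser: 0.00622475 + 0.0337874 + 0.012293 + 0.011126 = 0.0634312
P(Regime II | the observation) = 0.0337874 / 0.0634312 ≈ 0.5327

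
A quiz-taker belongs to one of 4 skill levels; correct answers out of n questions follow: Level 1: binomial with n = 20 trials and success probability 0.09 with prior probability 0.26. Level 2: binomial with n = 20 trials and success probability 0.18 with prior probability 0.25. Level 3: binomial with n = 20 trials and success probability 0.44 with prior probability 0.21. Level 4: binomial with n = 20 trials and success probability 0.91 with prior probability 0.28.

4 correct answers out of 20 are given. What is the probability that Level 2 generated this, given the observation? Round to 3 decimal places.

0.709

Posterior ∝ prior × likelihood, so P(k | x) ∝ w_k f_k(x); normalise over all components.
Evaluate each component's likelihood at the observed value:
  p_1 = C(20,4)·0.09^4·0.91^16 = 4845·6.561e-05·0.221137 = 0.0702953
  p_2 = C(20,4)·0.18^4·0.82^16 = 4845·0.00104976·0.0417851 = 0.212523
  p_3 = C(20,4)·0.44^4·0.56^16 = 4845·0.037481·9.35424e-05 = 0.0169869
  p_4 = C(20,4)·0.91^4·0.09^16 = 4845·0.68575·1.85302e-17 = 6.15658e-14
Prior × likelihood for each component:
  w_1·p_1 = 0.26 × 0.0702953 = 0.0182768
  w_2·p_2 = 0.25 × 0.212523 = 0.0531307
  w_3·p_3 = 0.21 × 0.0169869 = 0.00356724
  w_4·p_4 = 0.28 × 6.15658e-14 = 1.72384e-14
Evidence: 0.0182768 + 0.0531307 + 0.00356724 + 1.72384e-14 = 0.0749747
So the posterior for Level 2 is 0.0531307 / 0.0749747 ≈ 0.709.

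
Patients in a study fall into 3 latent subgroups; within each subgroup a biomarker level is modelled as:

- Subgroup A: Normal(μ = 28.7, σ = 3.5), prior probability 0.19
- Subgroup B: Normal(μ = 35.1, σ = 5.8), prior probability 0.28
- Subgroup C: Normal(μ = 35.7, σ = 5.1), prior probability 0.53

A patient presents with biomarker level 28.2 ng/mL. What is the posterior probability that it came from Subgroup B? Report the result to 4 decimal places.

Apply Bayes' rule: the posterior for each component is proportional to its prior times its likelihood at x.
Evaluate each component's likelihood at the observed value:
  p_A = 0.112826
  p_B = 0.0338967
  p_C = 0.0265296
Weight by the priors:
  w_A·p_A = 0.19 × 0.112826 = 0.021437
  w_B·p_B = 0.28 × 0.0338967 = 0.00949109
  w_C·p_C = 0.53 × 0.0265296 = 0.0140607
Normaliser: 0.021437 + 0.00949109 + 0.0140607 = 0.0449888
So the posterior for Subgroup B is 0.00949109 / 0.0449888 ≈ 0.2110.

0.2110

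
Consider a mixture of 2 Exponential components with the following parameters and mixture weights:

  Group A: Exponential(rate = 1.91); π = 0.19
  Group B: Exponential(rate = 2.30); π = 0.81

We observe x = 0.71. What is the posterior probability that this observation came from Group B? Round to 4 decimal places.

Apply Bayes' rule: the posterior for each component is proportional to its prior times its likelihood at x.
Exponential densities:
  f_A = 1.91·e^(−1.91·0.71) = 1.91·e^(−1.3561) = 0.492138
  f_B = 2.30·e^(−2.30·0.71) = 2.30·e^(−1.6330) = 0.449288
Prior × likelihood for each component:
  π_A·f_A = 0.19 × 0.492138 = 0.0935062
  π_B·f_B = 0.81 × 0.449288 = 0.363923
Evidence: 0.0935062 + 0.363923 = 0.45743
Responsibility of Group B: 0.363923 / 0.45743 ≈ 0.7956

0.7956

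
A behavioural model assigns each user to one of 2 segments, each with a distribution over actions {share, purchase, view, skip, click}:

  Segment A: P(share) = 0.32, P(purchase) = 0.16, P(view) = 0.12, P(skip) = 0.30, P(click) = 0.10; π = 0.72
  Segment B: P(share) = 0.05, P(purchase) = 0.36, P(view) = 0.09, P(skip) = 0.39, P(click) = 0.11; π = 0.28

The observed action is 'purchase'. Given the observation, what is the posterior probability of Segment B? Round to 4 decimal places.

The responsibility of component k is P(Z=k) f_k(x) divided by Σ_j P(Z=j) f_j(x).
Categorical probabilities:
  f_A = 0.16
  f_B = 0.36
Weight by the priors:
  P(Z=A)·f_A = 0.72 × 0.16 = 0.1152
  P(Z=B)·f_B = 0.28 × 0.36 = 0.1008
Sum: 0.1152 + 0.1008 = 0.216
So the posterior for Segment B is 0.1008 / 0.216 ≈ 0.4667.

0.4667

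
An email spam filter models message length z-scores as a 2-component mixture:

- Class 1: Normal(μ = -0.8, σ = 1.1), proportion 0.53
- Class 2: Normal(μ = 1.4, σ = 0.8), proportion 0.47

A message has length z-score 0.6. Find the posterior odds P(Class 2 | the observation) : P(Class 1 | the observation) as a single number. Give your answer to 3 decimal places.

The posterior odds equal the prior odds times the likelihood ratio: (π_i/π_j)·(f_i(x)/f_j(x)).
Evaluate each component's likelihood at the observed value:
  p_1 = 0.161352
  p_2 = 0.302463
0.142158 / 0.0855166 ≈ 1.662

1.662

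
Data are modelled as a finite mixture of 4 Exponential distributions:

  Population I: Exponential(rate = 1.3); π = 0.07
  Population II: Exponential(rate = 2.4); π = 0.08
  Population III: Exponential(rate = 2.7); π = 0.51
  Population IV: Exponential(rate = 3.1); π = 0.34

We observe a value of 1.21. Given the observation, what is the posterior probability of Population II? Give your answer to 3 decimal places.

0.099

Apply Bayes' rule: the posterior for each component is proportional to its prior times its likelihood at x.
Evaluate each component's likelihood at the observed value:
  f_I = 0.269649
  f_II = 0.131529
  f_III = 0.102926
  f_IV = 0.0728321
Prior × likelihood for each component:
  π_I·f_I = 0.07 × 0.269649 = 0.0188754
  π_II·f_II = 0.08 × 0.131529 = 0.0105223
  π_III·f_III = 0.51 × 0.102926 = 0.0524921
  π_IV·f_IV = 0.34 × 0.0728321 = 0.0247629
Normaliser: 0.0188754 + 0.0105223 + 0.0524921 + 0.0247629 = 0.106653
Responsibility of Population II: 0.0105223 / 0.106653 ≈ 0.099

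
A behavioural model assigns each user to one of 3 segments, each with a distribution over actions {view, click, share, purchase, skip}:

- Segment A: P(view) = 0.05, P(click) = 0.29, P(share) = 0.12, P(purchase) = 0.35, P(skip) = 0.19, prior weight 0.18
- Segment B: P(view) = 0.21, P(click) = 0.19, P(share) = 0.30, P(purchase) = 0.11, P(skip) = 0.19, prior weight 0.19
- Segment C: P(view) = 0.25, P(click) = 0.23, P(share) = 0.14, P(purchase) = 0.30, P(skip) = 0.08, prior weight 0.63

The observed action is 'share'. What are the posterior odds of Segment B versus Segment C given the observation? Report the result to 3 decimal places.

Posterior odds = (π_i f_i(x)) / (π_j f_j(x)); the normalising sum cancels.
Evaluate each component's likelihood at the observed value:
  L_A = P(share | comp) = 0.12
  L_B = P(share | comp) = 0.30
  L_C = P(share | comp) = 0.14
Posterior odds = (π_B·L_B) / (π_C·L_C) = (0.19·0.3) / (0.63·0.14) = 0.057 / 0.0882 ≈ 0.646

0.646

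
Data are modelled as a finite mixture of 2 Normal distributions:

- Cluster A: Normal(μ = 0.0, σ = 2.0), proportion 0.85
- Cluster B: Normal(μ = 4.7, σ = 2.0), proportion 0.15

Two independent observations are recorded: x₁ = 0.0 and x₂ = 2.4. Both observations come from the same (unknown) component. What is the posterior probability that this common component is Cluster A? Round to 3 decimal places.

0.988

P(component k | x) = π_k·f_k(x) / marginal(x), where marginal(x) = Σ_j π_j·f_j(x).
Since both observations come from the same component, the likelihood for component k is f_k(x₁)·f_k(x₂).
  L_A = [0.199471] × [0.097093] = 0.0193673
  L_B = [0.0126091] × [0.102968] = 0.00129834
Weight by the priors:
  π_A·L_A = 0.85 × 0.0193673 = 0.0164622
  π_B·L_B = 0.15 × 0.00129834 = 0.00019475
Sum: 0.0164622 + 0.00019475 = 0.0166569
So the posterior for Cluster A is 0.0164622 / 0.0166569 ≈ 0.988.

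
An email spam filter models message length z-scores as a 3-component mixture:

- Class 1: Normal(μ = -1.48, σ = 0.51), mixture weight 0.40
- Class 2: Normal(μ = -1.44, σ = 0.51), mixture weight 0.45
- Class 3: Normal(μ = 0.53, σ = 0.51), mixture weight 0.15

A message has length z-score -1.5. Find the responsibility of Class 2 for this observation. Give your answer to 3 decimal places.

0.528

Apply Bayes' rule: the posterior for each component is proportional to its prior times its likelihood at x.
Evaluate each component's likelihood at the observed value:
  p_1 = 0.781639
  p_2 = 0.776845
  p_3 = 0.000283768
Weight by the priors:
  π_1·p_1 = 0.40 × 0.781639 = 0.312655
  π_2·p_2 = 0.45 × 0.776845 = 0.34958
  π_3·p_3 = 0.15 × 0.000283768 = 4.25651e-05
Denominator: 0.312655 + 0.34958 + 4.25651e-05 = 0.662278
P(Class 2 | x) = 0.34958 / 0.662278 ≈ 0.528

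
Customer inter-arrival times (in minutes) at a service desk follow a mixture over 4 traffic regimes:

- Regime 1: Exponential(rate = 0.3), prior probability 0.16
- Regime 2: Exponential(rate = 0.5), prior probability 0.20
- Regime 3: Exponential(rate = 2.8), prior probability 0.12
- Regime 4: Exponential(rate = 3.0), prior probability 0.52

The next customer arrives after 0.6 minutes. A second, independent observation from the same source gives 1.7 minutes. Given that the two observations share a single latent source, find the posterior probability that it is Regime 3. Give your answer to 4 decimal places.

By Bayes' theorem, P(k | x) = π_k f_k(x) / Σ_j π_j f_j(x).
Since both observations come from the same component, the likelihood for component k is f_k(x₁)·f_k(x₂).
  L_1 = [0.3·e^(−0.3·0.6) = 0.3·e^(−0.1800) = 0.250581] × [0.180149] = 0.0451418
  L_2 = [0.5·e^(−0.5·0.6) = 0.5·e^(−0.3000) = 0.370409] × [0.213707] = 0.0791592
  L_3 = [2.8·e^(−2.8·0.6) = 2.8·e^(−1.6800) = 0.521847] × [0.0239837] = 0.0125158
  L_4 = [3.0·e^(−3.0·0.6) = 3.0·e^(−1.8000) = 0.495897] × [0.0182902] = 0.00907007
Prior × likelihood for each component:
  π_1·L_1 = 0.16 × 0.0451418 = 0.0072227
  π_2·L_2 = 0.20 × 0.0791592 = 0.0158318
  π_3·L_3 = 0.12 × 0.0125158 = 0.0015019
  π_4·L_4 = 0.52 × 0.00907007 = 0.00471644
Evidence: 0.0072227 + 0.0158318 + 0.0015019 + 0.00471644 = 0.0292729
P(Regime 3 | x₁, x₂) = 0.0015019 / 0.0292729 ≈ 0.0513

0.0513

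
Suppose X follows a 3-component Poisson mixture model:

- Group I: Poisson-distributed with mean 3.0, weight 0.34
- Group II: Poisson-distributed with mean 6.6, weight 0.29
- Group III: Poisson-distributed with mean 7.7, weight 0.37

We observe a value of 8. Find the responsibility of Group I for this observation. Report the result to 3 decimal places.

0.031

P(component k | x) = w_k·f_k(x) / marginal(x), where marginal(x) = Σ_j w_j·f_j(x).
Component likelihoods at x = 8:
  f_I = 0.00810151
  f_II = 0.121475
  f_III = 0.138783
Multiply by the mixture weights:
  w_I·f_I = 0.34 × 0.00810151 = 0.00275451
  w_II·f_II = 0.29 × 0.121475 = 0.0352278
  w_III·f_III = 0.37 × 0.138783 = 0.0513499
Sum: 0.00275451 + 0.0352278 + 0.0513499 = 0.0893322
P(Group I | x) ≈ 0.031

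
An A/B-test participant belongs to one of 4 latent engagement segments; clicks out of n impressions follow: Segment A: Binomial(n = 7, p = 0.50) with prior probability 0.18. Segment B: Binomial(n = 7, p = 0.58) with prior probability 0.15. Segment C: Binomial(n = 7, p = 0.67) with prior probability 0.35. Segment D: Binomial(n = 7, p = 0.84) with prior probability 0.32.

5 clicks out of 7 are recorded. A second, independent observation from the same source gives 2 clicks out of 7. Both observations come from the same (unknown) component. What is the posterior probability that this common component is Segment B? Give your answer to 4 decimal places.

Apply Bayes' rule: the posterior for each component is proportional to its prior times its likelihood at x.
Since both observations come from the same component, the likelihood for component k is f_k(x₁)·f_k(x₂).
  f_A = [0.164062] × [0.164062] = 0.0269165
  f_B = [0.243141] × [0.0923255] = 0.0224481
  f_C = [0.30876] × [0.0368925] = 0.0113909
  f_D = [0.224831] × [0.00155374] = 0.000349328
Weight by the priors:
  w_A·f_A = 0.18 × 0.0269165 = 0.00484497
  w_B·f_B = 0.15 × 0.0224481 = 0.00336721
  w_C·f_C = 0.35 × 0.0113909 = 0.00398683
  w_D·f_D = 0.32 × 0.000349328 = 0.000111785
Normaliser: 0.00484497 + 0.00336721 + 0.00398683 + 0.000111785 = 0.0123108
So the posterior for Segment B is 0.00336721 / 0.0123108 ≈ 0.2735.

0.2735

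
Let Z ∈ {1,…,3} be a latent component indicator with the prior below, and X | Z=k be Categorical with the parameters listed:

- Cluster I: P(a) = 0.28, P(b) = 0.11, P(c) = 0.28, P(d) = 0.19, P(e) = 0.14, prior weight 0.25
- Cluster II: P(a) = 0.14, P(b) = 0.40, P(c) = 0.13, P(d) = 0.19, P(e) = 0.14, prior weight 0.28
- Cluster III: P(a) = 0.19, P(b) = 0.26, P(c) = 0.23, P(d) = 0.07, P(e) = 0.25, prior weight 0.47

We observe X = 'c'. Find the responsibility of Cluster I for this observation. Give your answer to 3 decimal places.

0.326

P(component k | x) = π_k·f_k(x) / marginal(x), where marginal(x) = Σ_j π_j·f_j(x).
Categorical probabilities:
  f_I = P(c | comp) = 0.28
  f_II = P(c | comp) = 0.13
  f_III = P(c | comp) = 0.23
Multiply by the mixture weights:
  π_I·f_I = 0.25 × 0.28 = 0.07
  π_II·f_II = 0.28 × 0.13 = 0.0364
  π_III·f_III = 0.47 × 0.23 = 0.1081
Marginal: 0.07 + 0.0364 + 0.1081 = 0.2145
P(Cluster I | data) = 0.07 / 0.2145 ≈ 0.326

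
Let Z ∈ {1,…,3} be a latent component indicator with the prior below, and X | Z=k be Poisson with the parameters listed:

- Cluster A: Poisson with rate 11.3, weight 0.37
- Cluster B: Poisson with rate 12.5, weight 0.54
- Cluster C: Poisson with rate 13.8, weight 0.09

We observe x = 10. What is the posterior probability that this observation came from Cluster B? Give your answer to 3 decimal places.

0.512

The responsibility of component k is P(Z=k) f_k(x) divided by Σ_j P(Z=j) f_j(x).
Poisson probabilities:
  f_A = e^(−11.3)·11.3^10/10! = 0.115743
  f_B = e^(−12.5)·12.5^10/10! = 0.0956436
  f_C = e^(−13.8)·13.8^10/10! = 0.0701074
Prior × likelihood for each component:
  P(Z=A)·f_A = 0.37 × 0.115743 = 0.0428248
  P(Z=B)·f_B = 0.54 × 0.0956436 = 0.0516476
  P(Z=C)·f_C = 0.09 × 0.0701074 = 0.00630967
Denominator: 0.0428248 + 0.0516476 + 0.00630967 = 0.100782
P(Cluster B | the observation) ≈ 0.512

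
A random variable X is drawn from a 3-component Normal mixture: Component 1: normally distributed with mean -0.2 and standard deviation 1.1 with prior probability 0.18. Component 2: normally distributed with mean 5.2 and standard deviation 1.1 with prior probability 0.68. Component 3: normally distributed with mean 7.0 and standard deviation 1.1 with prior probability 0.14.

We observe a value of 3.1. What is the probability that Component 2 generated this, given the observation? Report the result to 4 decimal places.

0.9798

Apply Bayes' rule: the posterior for each component is proportional to its prior times its likelihood at x.
Component likelihoods at x = 3.1:
  L_1 = 0.00402895
  L_2 = 0.0586268
  L_3 = 0.000675963
Weight by the priors:
  w_1·L_1 = 0.18 × 0.00402895 = 0.000725212
  w_2·L_2 = 0.68 × 0.0586268 = 0.0398662
  w_3·L_3 = 0.14 × 0.000675963 = 9.46348e-05
Evidence: 0.000725212 + 0.0398662 + 9.46348e-05 = 0.0406861
P(Component 2 | x) = 0.0398662 / 0.0406861 ≈ 0.9798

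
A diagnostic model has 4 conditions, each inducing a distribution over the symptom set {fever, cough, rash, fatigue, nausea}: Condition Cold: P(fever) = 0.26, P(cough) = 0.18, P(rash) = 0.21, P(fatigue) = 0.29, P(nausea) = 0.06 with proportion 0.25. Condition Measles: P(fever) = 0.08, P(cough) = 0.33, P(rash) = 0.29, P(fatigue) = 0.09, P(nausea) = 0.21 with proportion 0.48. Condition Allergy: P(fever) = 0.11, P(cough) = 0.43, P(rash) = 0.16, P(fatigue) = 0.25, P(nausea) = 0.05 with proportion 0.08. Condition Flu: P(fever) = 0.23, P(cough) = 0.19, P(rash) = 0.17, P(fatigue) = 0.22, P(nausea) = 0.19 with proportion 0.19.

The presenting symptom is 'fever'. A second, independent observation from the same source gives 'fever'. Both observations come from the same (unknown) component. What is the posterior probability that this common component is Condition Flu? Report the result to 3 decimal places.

Apply Bayes' rule: the posterior for each component is proportional to its prior times its likelihood at x.
Since both observations come from the same component, the likelihood for component k is f_k(x₁)·f_k(x₂).
  f_Cold = [P(fever | comp) = 0.26] × [0.26] = 0.0676
  f_Measles = [P(fever | comp) = 0.08] × [0.08] = 0.0064
  f_Allergy = [P(fever | comp) = 0.11] × [0.11] = 0.0121
  f_Flu = [P(fever | comp) = 0.23] × [0.23] = 0.0529
Prior × likelihood for each component:
  w_Cold·f_Cold = 0.25 × 0.0676 = 0.0169
  w_Measles·f_Measles = 0.48 × 0.0064 = 0.003072
  w_Allergy·f_Allergy = 0.08 × 0.0121 = 0.000968
  w_Flu·f_Flu = 0.19 × 0.0529 = 0.010051
Evidence: 0.0169 + 0.003072 + 0.000968 + 0.010051 = 0.030991
Responsibility of Condition Flu: 0.010051 / 0.030991 ≈ 0.324

0.324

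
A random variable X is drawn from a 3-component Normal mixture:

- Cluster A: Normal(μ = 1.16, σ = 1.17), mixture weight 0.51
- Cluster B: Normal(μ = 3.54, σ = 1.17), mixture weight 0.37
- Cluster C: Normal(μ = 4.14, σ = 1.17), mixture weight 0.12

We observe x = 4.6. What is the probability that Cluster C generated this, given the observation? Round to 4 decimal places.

0.3057

Apply Bayes' rule: the posterior for each component is proportional to its prior times its likelihood at x.
Evaluate each component's likelihood at the observed value:
  L_A = 0.00452452
  L_B = 0.226198
  L_C = 0.315615
Weight by the priors:
  w_A·L_A = 0.51 × 0.00452452 = 0.0023075
  w_B·L_B = 0.37 × 0.226198 = 0.0836932
  w_C·L_C = 0.12 × 0.315615 = 0.0378739
Marginal: 0.0023075 + 0.0836932 + 0.0378739 = 0.123875
P(Cluster C | the observation) = 0.0378739 / 0.123875 ≈ 0.3057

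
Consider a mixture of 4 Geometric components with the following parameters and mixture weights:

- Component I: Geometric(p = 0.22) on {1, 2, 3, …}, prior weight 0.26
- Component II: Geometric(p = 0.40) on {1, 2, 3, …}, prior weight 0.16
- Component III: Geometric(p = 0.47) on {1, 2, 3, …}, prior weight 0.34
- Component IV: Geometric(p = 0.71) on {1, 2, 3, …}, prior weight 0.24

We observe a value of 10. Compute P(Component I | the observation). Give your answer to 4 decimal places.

Apply Bayes' rule: the posterior for each component is proportional to its prior times its likelihood at x.
Evaluate each component's likelihood at the observed value:
  f_I = 0.22·(1−0.22)^9 = 0.22·0.106869 = 0.0235112
  f_II = 0.40·(1−0.40)^9 = 0.40·0.0100777 = 0.00403108
  f_III = 0.47·(1−0.47)^9 = 0.47·0.00329976 = 0.00155089
  f_IV = 0.71·(1−0.71)^9 = 0.71·1.45071e-05 = 1.03001e-05
Prior × likelihood for each component:
  π_I·f_I = 0.26 × 0.0235112 = 0.0061129
  π_II·f_II = 0.16 × 0.00403108 = 0.000644973
  π_III·f_III = 0.34 × 0.00155089 = 0.000527302
  π_IV·f_IV = 0.24 × 1.03001e-05 = 2.47202e-06
Denominator: 0.0061129 + 0.000644973 + 0.000527302 + 2.47202e-06 = 0.00728765
P(Component I | x) = 0.0061129 / 0.00728765 ≈ 0.8388

0.8388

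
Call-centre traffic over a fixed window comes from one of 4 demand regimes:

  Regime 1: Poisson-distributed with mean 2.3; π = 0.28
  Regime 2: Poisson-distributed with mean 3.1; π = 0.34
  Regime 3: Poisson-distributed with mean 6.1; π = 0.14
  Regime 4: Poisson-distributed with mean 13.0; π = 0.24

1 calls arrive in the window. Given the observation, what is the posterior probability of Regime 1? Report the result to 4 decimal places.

The responsibility of component k is P(Z=k) f_k(x) divided by Σ_j P(Z=j) f_j(x).
Component likelihoods at x = 1 calls:
  L_1 = 0.230595
  L_2 = 0.139653
  L_3 = 0.0136815
  L_4 = 2.93843e-05
Weight by the priors:
  P(Z=1)·L_1 = 0.28 × 0.230595 = 0.0645667
  P(Z=2)·L_2 = 0.34 × 0.139653 = 0.0474819
  P(Z=3)·L_3 = 0.14 × 0.0136815 = 0.00191541
  P(Z=4)·L_4 = 0.24 × 2.93843e-05 = 7.05223e-06
Normaliser: 0.0645667 + 0.0474819 + 0.00191541 + 7.05223e-06 = 0.113971
Responsibility of Regime 1: 0.0645667 / 0.113971 ≈ 0.5665

0.5665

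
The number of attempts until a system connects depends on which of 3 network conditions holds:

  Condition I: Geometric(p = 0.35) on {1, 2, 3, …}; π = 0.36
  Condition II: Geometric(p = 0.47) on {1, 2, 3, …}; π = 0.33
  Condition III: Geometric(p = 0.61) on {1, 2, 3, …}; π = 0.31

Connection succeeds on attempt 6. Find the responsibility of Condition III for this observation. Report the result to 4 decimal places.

0.0748

Apply Bayes' rule: the posterior for each component is proportional to its prior times its likelihood at x.
Geometric probabilities:
  f_I = 0.0406102
  f_II = 0.0196552
  f_III = 0.00550368
Multiply by the mixture weights:
  P(Z=I)·f_I = 0.36 × 0.0406102 = 0.0146197
  P(Z=II)·f_II = 0.33 × 0.0196552 = 0.00648621
  P(Z=III)·f_III = 0.31 × 0.00550368 = 0.00170614
Denominator: 0.0146197 + 0.00648621 + 0.00170614 = 0.022812
Responsibility of Condition III: 0.00170614 / 0.022812 ≈ 0.0748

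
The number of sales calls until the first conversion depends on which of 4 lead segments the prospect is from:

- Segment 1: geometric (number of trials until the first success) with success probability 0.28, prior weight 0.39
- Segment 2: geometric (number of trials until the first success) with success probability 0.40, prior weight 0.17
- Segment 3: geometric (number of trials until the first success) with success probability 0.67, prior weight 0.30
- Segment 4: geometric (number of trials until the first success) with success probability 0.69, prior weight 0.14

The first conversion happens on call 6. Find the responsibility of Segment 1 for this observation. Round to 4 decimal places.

0.7689

By Bayes' theorem, P(k | x) = P(Z=k) f_k(x) / Σ_j P(Z=j) f_j(x).
Evaluate each component's likelihood at the observed value:
  p_1 = 0.28·(1−0.28)^5 = 0.28·0.193492 = 0.0541777
  p_2 = 0.40·(1−0.40)^5 = 0.40·0.07776 = 0.031104
  p_3 = 0.67·(1−0.67)^5 = 0.67·0.00391354 = 0.00262207
  p_4 = 0.69·(1−0.69)^5 = 0.69·0.00286292 = 0.00197541
Prior × likelihood for each component:
  P(Z=1)·p_1 = 0.39 × 0.0541777 = 0.0211293
  P(Z=2)·p_2 = 0.17 × 0.031104 = 0.00528768
  P(Z=3)·p_3 = 0.30 × 0.00262207 = 0.000786621
  P(Z=4)·p_4 = 0.14 × 0.00197541 = 0.000276558
Evidence: 0.0211293 + 0.00528768 + 0.000786621 + 0.000276558 = 0.0274802
P(Segment 1 | x) = 0.0211293 / 0.0274802 ≈ 0.7689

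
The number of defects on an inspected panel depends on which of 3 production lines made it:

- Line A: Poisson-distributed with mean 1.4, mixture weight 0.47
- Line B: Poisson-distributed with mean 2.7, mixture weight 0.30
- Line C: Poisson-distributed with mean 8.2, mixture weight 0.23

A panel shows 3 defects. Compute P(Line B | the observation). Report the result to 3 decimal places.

P(component k | x) = P(Z=k)·f_k(x) / marginal(x), where marginal(x) = Σ_j P(Z=j)·f_j(x).
Evaluate each component's likelihood at the observed value:
  p_A = e^(−1.4)·1.4^3/3! = 0.112777
  p_B = e^(−2.7)·2.7^3/3! = 0.220468
  p_C = e^(−8.2)·8.2^3/3! = 0.0252392
Prior × likelihood for each component:
  P(Z=A)·p_A = 0.47 × 0.112777 = 0.0530052
  P(Z=B)·p_B = 0.30 × 0.220468 = 0.0661403
  P(Z=C)·p_C = 0.23 × 0.0252392 = 0.00580502
Denominator: 0.0530052 + 0.0661403 + 0.00580502 = 0.124951
P(Line B | data) ≈ 0.529

0.529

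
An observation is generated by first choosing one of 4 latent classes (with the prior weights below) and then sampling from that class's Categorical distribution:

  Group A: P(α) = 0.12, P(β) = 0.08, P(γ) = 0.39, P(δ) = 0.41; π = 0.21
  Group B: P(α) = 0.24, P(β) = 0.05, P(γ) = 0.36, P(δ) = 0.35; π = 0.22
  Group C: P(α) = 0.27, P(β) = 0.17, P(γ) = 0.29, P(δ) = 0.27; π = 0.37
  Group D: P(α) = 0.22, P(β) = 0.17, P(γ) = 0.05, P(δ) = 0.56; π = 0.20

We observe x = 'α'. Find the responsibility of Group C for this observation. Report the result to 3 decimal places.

Apply Bayes' rule: the posterior for each component is proportional to its prior times its likelihood at x.
Component likelihoods at x = 'α':
  p_A = P(α | comp) = 0.12
  p_B = P(α | comp) = 0.24
  p_C = P(α | comp) = 0.27
  p_D = P(α | comp) = 0.22
Unnormalised posteriors:
  P(Z=A)·p_A = 0.21 × 0.12 = 0.0252
  P(Z=B)·p_B = 0.22 × 0.24 = 0.0528
  P(Z=C)·p_C = 0.37 × 0.27 = 0.0999
  P(Z=D)·p_D = 0.20 × 0.22 = 0.044
Denominator: 0.0252 + 0.0528 + 0.0999 + 0.044 = 0.2219
P(Group C | x) ≈ 0.450

0.450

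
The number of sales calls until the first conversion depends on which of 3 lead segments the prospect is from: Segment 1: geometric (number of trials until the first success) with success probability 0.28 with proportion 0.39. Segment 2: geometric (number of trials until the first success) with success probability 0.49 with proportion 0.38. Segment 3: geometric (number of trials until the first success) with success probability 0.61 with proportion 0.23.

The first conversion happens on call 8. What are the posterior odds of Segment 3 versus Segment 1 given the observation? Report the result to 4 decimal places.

0.0176

The posterior odds equal the prior odds times the likelihood ratio: (P(Z=i)/P(Z=j))·(f_i(x)/f_j(x)).
Evaluate each component's likelihood at the observed value:
  L_1 = 0.0280857
  L_2 = 0.00439731
  L_3 = 0.000837109
0.000192535 / 0.0109534 ≈ 0.0176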